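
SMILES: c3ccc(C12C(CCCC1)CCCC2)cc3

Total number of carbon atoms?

16

The symbol for carbon appears 16 times in the SMILES. Lowercase c denotes aromatic carbon and counts toward C.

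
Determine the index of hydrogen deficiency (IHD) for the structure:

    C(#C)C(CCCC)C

2

Molecular formula from the SMILES: C8H14.
DoU = (2C + 2 + N − H − X)/2 = (2·8 + 2 + 0 − 14 − 0)/2 = 4/2 = 2.
(Structurally: 0 ring(s) + 2 π bond(s) = 2.)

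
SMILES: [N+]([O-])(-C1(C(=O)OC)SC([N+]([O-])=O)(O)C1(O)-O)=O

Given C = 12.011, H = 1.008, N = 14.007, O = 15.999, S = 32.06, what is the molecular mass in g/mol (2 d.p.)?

Molecular formula: C5H6N2O9S.
M = 5×12.011 + 6×1.008 + 2×14.007 + 9×15.999 + 1×32.06 = 270.17 g/mol.

270.17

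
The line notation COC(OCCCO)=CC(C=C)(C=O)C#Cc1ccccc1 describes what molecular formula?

Heavy atoms from the SMILES: 18 C, 4 O.
Implicit hydrogens by atom environment:
  5 × C (aromatic): 1 H each → 5
  4 × C: 2 H each → 8
  4 × C: no H
  3 × C: 1 H each → 3
  3 × O: no H
  1 × C: 3 H
  1 × C (aromatic): no H
  1 × O: 1 H
  Total hydrogens = 20.
Molecular formula: C18H20O4

C18H20O4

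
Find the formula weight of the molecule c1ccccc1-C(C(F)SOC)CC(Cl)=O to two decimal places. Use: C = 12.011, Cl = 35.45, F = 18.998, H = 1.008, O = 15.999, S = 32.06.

262.72

Molecular formula: C11H12ClFO2S.
M = 11×12.011 + 1×35.45 + 1×18.998 + 12×1.008 + 2×15.999 + 1×32.06 = 262.72 g/mol.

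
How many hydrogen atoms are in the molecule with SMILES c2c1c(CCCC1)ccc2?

Hydrogens are implicit in SMILES; fill each atom to its normal valence:
  4 × C: 2 H each → 8
  4 × C (aromatic): 1 H each → 4
  2 × C (aromatic): no H
  Total hydrogens = 12.

12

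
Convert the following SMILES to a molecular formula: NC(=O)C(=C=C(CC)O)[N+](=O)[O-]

Heavy atoms from the SMILES: 6 C, 2 N, 4 O.
Implicit hydrogens by atom environment:
  4 × C: no H
  2 × O: no H
  1 × C: 3 H
  1 × C: 2 H
  1 × N: 2 H
  1 × N (charge +1): no H
  1 × O: 1 H
  1 × O (charge -1): no H
  Total hydrogens = 8.
Molecular formula: C6H8N2O4

C6H8N2O4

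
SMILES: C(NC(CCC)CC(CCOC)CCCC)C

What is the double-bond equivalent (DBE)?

Molecular formula from the SMILES: C15H33NO.
DoU = (2C + 2 + N − H − X)/2 = (2·15 + 2 + 1 − 33 − 0)/2 = 0/2 = 0.
(Structurally: 0 ring(s) + 0 π bond(s) = 0.)

0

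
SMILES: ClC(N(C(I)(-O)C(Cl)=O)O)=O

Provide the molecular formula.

Heavy atoms from the SMILES: 3 C, 2 Cl, 1 I, 1 N, 4 O.
Implicit hydrogens by atom environment:
  3 × C: no H
  2 × Cl: no H
  2 × O: 1 H each → 2
  2 × O: no H
  1 × I: no H
  1 × N: no H
  Total hydrogens = 2.
Molecular formula: C3H2Cl2INO4

C3H2Cl2INO4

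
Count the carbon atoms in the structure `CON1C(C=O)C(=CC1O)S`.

6

The symbol for carbon appears 6 times in the SMILES.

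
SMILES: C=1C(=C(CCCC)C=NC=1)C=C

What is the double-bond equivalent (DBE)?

Molecular formula from the SMILES: C11H15N.
DoU = (2C + 2 + N − H − X)/2 = (2·11 + 2 + 1 − 15 − 0)/2 = 10/2 = 5.
(Structurally: 1 ring(s) + 4 π bond(s) = 5.)

5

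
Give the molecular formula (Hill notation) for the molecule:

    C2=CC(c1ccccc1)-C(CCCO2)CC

Heavy atoms from the SMILES: 15 C, 1 O.
Implicit hydrogens by atom environment:
  5 × C (aromatic): 1 H each → 5
  4 × C: 2 H each → 8
  4 × C: 1 H each → 4
  1 × C: 3 H
  1 × C (aromatic): no H
  1 × O: no H
  Total hydrogens = 20.
Molecular formula: C15H20O

C15H20O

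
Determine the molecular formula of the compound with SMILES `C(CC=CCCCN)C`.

C8H17N

Heavy atoms from the SMILES: 8 C, 1 N.
Implicit hydrogens by atom environment:
  5 × C: 2 H each → 10
  2 × C: 1 H each → 2
  1 × C: 3 H
  1 × N: 2 H
  Total hydrogens = 17.
Molecular formula: C8H17N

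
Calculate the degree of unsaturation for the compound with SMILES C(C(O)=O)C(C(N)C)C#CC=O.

4

Molecular formula from the SMILES: C8H11NO3.
DoU = (2C + 2 + N − H − X)/2 = (2·8 + 2 + 1 − 11 − 0)/2 = 8/2 = 4.
(Structurally: 0 ring(s) + 4 π bond(s) = 4.)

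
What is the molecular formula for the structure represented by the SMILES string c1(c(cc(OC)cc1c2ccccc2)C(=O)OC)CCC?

Heavy atoms from the SMILES: 18 C, 3 O.
Implicit hydrogens by atom environment:
  7 × C (aromatic): 1 H each → 7
  5 × C (aromatic): no H
  3 × C: 3 H each → 9
  3 × O: no H
  2 × C: 2 H each → 4
  1 × C: no H
  Total hydrogens = 20.
Molecular formula: C18H20O3

C18H20O3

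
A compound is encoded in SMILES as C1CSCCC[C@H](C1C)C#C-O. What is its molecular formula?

Heavy atoms from the SMILES: 10 C, 1 O, 1 S.
Implicit hydrogens by atom environment:
  5 × C: 2 H each → 10
  2 × C: 1 H each → 2
  2 × C: no H
  1 × C: 3 H
  1 × O: 1 H
  1 × S: no H
  Total hydrogens = 16.
Molecular formula: C10H16OS

C10H16OS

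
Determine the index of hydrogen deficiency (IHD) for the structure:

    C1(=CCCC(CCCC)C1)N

2

Molecular formula from the SMILES: C10H19N.
DoU = (2C + 2 + N − H − X)/2 = (2·10 + 2 + 1 − 19 − 0)/2 = 4/2 = 2.
(Structurally: 1 ring(s) + 1 π bond(s) = 2.)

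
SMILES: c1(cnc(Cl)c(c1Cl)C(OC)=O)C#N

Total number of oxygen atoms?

2

The symbol for oxygen appears 2 times in the SMILES.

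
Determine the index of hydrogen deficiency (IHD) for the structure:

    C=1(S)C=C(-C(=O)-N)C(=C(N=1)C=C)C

6

Molecular formula from the SMILES: C9H10N2OS.
DoU = (2C + 2 + N − H − X)/2 = (2·9 + 2 + 2 − 10 − 0)/2 = 12/2 = 6.
(Structurally: 1 ring(s) + 5 π bond(s) = 6.)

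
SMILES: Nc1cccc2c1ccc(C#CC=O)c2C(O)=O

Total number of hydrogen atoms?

Hydrogens are implicit in SMILES; fill each atom to its normal valence:
  5 × C (aromatic): 1 H each → 5
  5 × C (aromatic): no H
  3 × C: no H
  2 × O: no H
  1 × C: 1 H
  1 × N: 2 H
  1 × O: 1 H
  Total hydrogens = 9.

9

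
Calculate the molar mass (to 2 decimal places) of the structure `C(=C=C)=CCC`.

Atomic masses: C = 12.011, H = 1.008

80.13

Molecular formula: C6H8.
M = 6×12.011 + 8×1.008 = 80.13 g/mol.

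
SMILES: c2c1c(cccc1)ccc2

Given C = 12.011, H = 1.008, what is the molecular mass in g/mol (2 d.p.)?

Molecular formula: C10H8.
M = 10×12.011 + 8×1.008 = 128.17 g/mol.

128.17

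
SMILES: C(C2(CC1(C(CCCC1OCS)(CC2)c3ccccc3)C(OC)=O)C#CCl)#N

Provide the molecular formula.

C22H24ClNO3S

Heavy atoms from the SMILES: 22 C, 1 Cl, 1 N, 3 O, 1 S.
Implicit hydrogens by atom environment:
  7 × C: 2 H each → 14
  7 × C: no H
  5 × C (aromatic): 1 H each → 5
  3 × O: no H
  1 × C: 3 H
  1 × C: 1 H
  1 × C (aromatic): no H
  1 × Cl: no H
  1 × N: no H
  1 × S: 1 H
  Total hydrogens = 24.
Molecular formula: C22H24ClNO3S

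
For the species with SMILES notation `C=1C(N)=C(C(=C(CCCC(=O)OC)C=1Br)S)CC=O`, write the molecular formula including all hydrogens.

C13H16BrNO3S

Heavy atoms from the SMILES: 1 Br, 13 C, 1 N, 3 O, 1 S.
Implicit hydrogens by atom environment:
  5 × C (aromatic): no H
  4 × C: 2 H each → 8
  3 × O: no H
  1 × Br: no H
  1 × C: 3 H
  1 × C (aromatic): 1 H
  1 × C: 1 H
  1 × C: no H
  1 × N: 2 H
  1 × S: 1 H
  Total hydrogens = 16.
Molecular formula: C13H16BrNO3S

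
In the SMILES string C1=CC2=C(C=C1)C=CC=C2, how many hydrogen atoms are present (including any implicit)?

8

Hydrogens are implicit in SMILES; fill each atom to its normal valence:
  8 × C (aromatic): 1 H each → 8
  2 × C (aromatic): no H
  Total hydrogens = 8.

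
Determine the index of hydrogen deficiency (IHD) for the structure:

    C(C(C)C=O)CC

Molecular formula from the SMILES: C6H12O.
DoU = (2C + 2 + N − H − X)/2 = (2·6 + 2 + 0 − 12 − 0)/2 = 2/2 = 1.
(Structurally: 0 ring(s) + 1 π bond(s) = 1.)

1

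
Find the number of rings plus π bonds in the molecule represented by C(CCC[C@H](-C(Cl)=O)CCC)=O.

2

Molecular formula from the SMILES: C9H15ClO2.
DoU = (2C + 2 + N − H − X)/2 = (2·9 + 2 + 0 − 15 − 1)/2 = 4/2 = 2.
(Structurally: 0 ring(s) + 2 π bond(s) = 2.)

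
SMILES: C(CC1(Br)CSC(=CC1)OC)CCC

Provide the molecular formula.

C11H19BrOS

Heavy atoms from the SMILES: 1 Br, 11 C, 1 O, 1 S.
Implicit hydrogens by atom environment:
  6 × C: 2 H each → 12
  2 × C: 3 H each → 6
  2 × C: no H
  1 × Br: no H
  1 × C: 1 H
  1 × O: no H
  1 × S: no H
  Total hydrogens = 19.
Molecular formula: C11H19BrOS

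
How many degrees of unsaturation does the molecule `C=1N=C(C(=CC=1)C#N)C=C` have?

7

Molecular formula from the SMILES: C8H6N2.
DoU = (2C + 2 + N − H − X)/2 = (2·8 + 2 + 2 − 6 − 0)/2 = 14/2 = 7.
(Structurally: 1 ring(s) + 6 π bond(s) = 7.)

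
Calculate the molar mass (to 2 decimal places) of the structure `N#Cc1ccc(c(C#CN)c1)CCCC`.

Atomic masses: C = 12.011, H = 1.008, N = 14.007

Molecular formula: C13H14N2.
M = 13×12.011 + 14×1.008 + 2×14.007 = 198.27 g/mol.

198.27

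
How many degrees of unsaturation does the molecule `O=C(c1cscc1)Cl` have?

4

Molecular formula from the SMILES: C5H3ClOS.
DoU = (2C + 2 + N − H − X)/2 = (2·5 + 2 + 0 − 3 − 1)/2 = 8/2 = 4.
(Structurally: 1 ring(s) + 3 π bond(s) = 4.)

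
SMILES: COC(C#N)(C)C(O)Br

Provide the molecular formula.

Heavy atoms from the SMILES: 1 Br, 5 C, 1 N, 2 O.
Implicit hydrogens by atom environment:
  2 × C: 3 H each → 6
  2 × C: no H
  1 × Br: no H
  1 × C: 1 H
  1 × N: no H
  1 × O: 1 H
  1 × O: no H
  Total hydrogens = 8.
Molecular formula: C5H8BrNO2

C5H8BrNO2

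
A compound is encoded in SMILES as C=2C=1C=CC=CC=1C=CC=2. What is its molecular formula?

Heavy atoms from the SMILES: 10 C.
Implicit hydrogens by atom environment:
  8 × C (aromatic): 1 H each → 8
  2 × C (aromatic): no H
  Total hydrogens = 8.
Molecular formula: C10H8

C10H8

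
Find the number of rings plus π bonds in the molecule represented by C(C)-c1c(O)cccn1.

Molecular formula from the SMILES: C7H9NO.
DoU = (2C + 2 + N − H − X)/2 = (2·7 + 2 + 1 − 9 − 0)/2 = 8/2 = 4.
(Structurally: 1 ring(s) + 3 π bond(s) = 4.)

4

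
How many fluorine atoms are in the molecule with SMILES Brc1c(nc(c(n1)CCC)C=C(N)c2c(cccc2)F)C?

1

The symbol for fluorine appears 1 time in the SMILES.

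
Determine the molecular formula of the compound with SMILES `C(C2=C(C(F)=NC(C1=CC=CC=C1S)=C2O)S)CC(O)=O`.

Heavy atoms from the SMILES: 14 C, 1 F, 1 N, 3 O, 2 S.
Implicit hydrogens by atom environment:
  7 × C (aromatic): no H
  4 × C (aromatic): 1 H each → 4
  2 × C: 2 H each → 4
  2 × O: 1 H each → 2
  2 × S: 1 H each → 2
  1 × C: no H
  1 × F: no H
  1 × N (aromatic): no H
  1 × O: no H
  Total hydrogens = 12.
Molecular formula: C14H12FNO3S2

C14H12FNO3S2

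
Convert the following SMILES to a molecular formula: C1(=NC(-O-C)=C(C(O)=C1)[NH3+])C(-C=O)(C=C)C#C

Heavy atoms from the SMILES: 12 C, 2 N, 3 O.
Implicit hydrogens by atom environment:
  4 × C (aromatic): no H
  3 × C: 1 H each → 3
  2 × C: no H
  2 × O: no H
  1 × C: 3 H
  1 × C: 2 H
  1 × C (aromatic): 1 H
  1 × N (charge +1): 3 H
  1 × N (aromatic): no H
  1 × O: 1 H
  Total hydrogens = 13.
Net charge +1.
Molecular formula: C12H13N2O3+

C12H13N2O3+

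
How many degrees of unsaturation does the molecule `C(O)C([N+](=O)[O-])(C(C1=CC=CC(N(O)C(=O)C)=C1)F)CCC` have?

6

Molecular formula from the SMILES: C14H19FN2O5.
DoU = (2C + 2 + N − H − X)/2 = (2·14 + 2 + 2 − 19 − 1)/2 = 12/2 = 6.
(Structurally: 1 ring(s) + 5 π bond(s) = 6.)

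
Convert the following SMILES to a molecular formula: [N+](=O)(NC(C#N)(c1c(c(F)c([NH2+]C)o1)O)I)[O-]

Heavy atoms from the SMILES: 7 C, 1 F, 1 I, 4 N, 4 O.
Implicit hydrogens by atom environment:
  4 × C (aromatic): no H
  2 × C: no H
  1 × C: 3 H
  1 × F: no H
  1 × I: no H
  1 × N (charge +1): 2 H
  1 × N: 1 H
  1 × N: no H
  1 × N (charge +1): no H
  1 × O: 1 H
  1 × O (aromatic): no H
  1 × O: no H
  1 × O (charge -1): no H
  Total hydrogens = 7.
Net charge +1.
Molecular formula: C7H7FIN4O4+

C7H7FIN4O4+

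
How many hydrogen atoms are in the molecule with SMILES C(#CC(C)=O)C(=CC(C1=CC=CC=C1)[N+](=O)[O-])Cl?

Hydrogens are implicit in SMILES; fill each atom to its normal valence:
  5 × C (aromatic): 1 H each → 5
  4 × C: no H
  2 × C: 1 H each → 2
  2 × O: no H
  1 × C: 3 H
  1 × C (aromatic): no H
  1 × Cl: no H
  1 × N (charge +1): no H
  1 × O (charge -1): no H
  Total hydrogens = 10.

10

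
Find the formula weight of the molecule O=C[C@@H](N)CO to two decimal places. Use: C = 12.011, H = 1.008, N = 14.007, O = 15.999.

Molecular formula: C3H7NO2.
M = 3×12.011 + 7×1.008 + 1×14.007 + 2×15.999 = 89.09 g/mol.

89.09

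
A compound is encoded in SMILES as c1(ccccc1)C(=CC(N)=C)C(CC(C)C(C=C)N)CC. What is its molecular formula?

Heavy atoms from the SMILES: 19 C, 2 N.
Implicit hydrogens by atom environment:
  5 × C: 1 H each → 5
  5 × C (aromatic): 1 H each → 5
  4 × C: 2 H each → 8
  2 × C: 3 H each → 6
  2 × C: no H
  2 × N: 2 H each → 4
  1 × C (aromatic): no H
  Total hydrogens = 28.
Molecular formula: C19H28N2

C19H28N2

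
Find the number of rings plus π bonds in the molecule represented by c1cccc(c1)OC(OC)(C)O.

Molecular formula from the SMILES: C9H12O3.
DoU = (2C + 2 + N − H − X)/2 = (2·9 + 2 + 0 − 12 − 0)/2 = 8/2 = 4.
(Structurally: 1 ring(s) + 3 π bond(s) = 4.)

4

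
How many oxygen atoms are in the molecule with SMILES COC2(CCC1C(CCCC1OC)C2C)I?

The symbol for oxygen appears 2 times in the SMILES.

2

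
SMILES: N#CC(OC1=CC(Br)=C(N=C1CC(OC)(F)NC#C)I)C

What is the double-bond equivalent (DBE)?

8

Molecular formula from the SMILES: C13H12BrFIN3O2.
DoU = (2C + 2 + N − H − X)/2 = (2·13 + 2 + 3 − 12 − 3)/2 = 16/2 = 8.
(Structurally: 1 ring(s) + 7 π bond(s) = 8.)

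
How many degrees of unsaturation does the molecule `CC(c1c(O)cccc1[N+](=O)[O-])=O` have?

6

Molecular formula from the SMILES: C8H7NO4.
DoU = (2C + 2 + N − H − X)/2 = (2·8 + 2 + 1 − 7 − 0)/2 = 12/2 = 6.
(Structurally: 1 ring(s) + 5 π bond(s) = 6.)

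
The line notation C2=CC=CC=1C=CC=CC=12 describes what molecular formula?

C10H8

Heavy atoms from the SMILES: 10 C.
Implicit hydrogens by atom environment:
  8 × C (aromatic): 1 H each → 8
  2 × C (aromatic): no H
  Total hydrogens = 8.
Molecular formula: C10H8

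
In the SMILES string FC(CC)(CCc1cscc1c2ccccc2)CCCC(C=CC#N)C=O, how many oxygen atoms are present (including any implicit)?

1

The symbol for oxygen appears 1 time in the SMILES.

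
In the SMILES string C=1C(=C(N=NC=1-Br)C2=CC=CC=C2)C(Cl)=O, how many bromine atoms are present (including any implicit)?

1

The symbol for bromine appears 1 time in the SMILES.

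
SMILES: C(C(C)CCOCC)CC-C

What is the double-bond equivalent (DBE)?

Molecular formula from the SMILES: C10H22O.
DoU = (2C + 2 + N − H − X)/2 = (2·10 + 2 + 0 − 22 − 0)/2 = 0/2 = 0.
(Structurally: 0 ring(s) + 0 π bond(s) = 0.)

0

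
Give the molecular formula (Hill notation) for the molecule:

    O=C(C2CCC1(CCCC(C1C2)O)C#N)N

Heavy atoms from the SMILES: 12 C, 2 N, 2 O.
Implicit hydrogens by atom environment:
  6 × C: 2 H each → 12
  3 × C: 1 H each → 3
  3 × C: no H
  1 × N: 2 H
  1 × N: no H
  1 × O: 1 H
  1 × O: no H
  Total hydrogens = 18.
Molecular formula: C12H18N2O2

C12H18N2O2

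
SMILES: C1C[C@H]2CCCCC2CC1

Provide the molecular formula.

C10H18

Heavy atoms from the SMILES: 10 C.
Implicit hydrogens by atom environment:
  8 × C: 2 H each → 16
  2 × C: 1 H each → 2
  Total hydrogens = 18.
Molecular formula: C10H18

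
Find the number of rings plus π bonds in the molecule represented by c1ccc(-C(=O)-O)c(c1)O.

Molecular formula from the SMILES: C7H6O3.
DoU = (2C + 2 + N − H − X)/2 = (2·7 + 2 + 0 − 6 − 0)/2 = 10/2 = 5.
(Structurally: 1 ring(s) + 4 π bond(s) = 5.)

5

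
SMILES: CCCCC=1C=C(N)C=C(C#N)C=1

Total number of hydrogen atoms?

14

Hydrogens are implicit in SMILES; fill each atom to its normal valence:
  3 × C: 2 H each → 6
  3 × C (aromatic): 1 H each → 3
  3 × C (aromatic): no H
  1 × C: 3 H
  1 × C: no H
  1 × N: 2 H
  1 × N: no H
  Total hydrogens = 14.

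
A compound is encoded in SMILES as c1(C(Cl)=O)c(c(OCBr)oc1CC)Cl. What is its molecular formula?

Heavy atoms from the SMILES: 1 Br, 8 C, 2 Cl, 3 O.
Implicit hydrogens by atom environment:
  4 × C (aromatic): no H
  2 × C: 2 H each → 4
  2 × Cl: no H
  2 × O: no H
  1 × Br: no H
  1 × C: 3 H
  1 × C: no H
  1 × O (aromatic): no H
  Total hydrogens = 7.
Molecular formula: C8H7BrCl2O3

C8H7BrCl2O3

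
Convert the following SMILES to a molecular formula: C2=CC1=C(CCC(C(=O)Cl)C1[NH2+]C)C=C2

Heavy atoms from the SMILES: 12 C, 1 Cl, 1 N, 1 O.
Implicit hydrogens by atom environment:
  4 × C (aromatic): 1 H each → 4
  2 × C: 2 H each → 4
  2 × C: 1 H each → 2
  2 × C (aromatic): no H
  1 × C: 3 H
  1 × C: no H
  1 × Cl: no H
  1 × N (charge +1): 2 H
  1 × O: no H
  Total hydrogens = 15.
Net charge +1.
Molecular formula: C12H15ClNO+

C12H15ClNO+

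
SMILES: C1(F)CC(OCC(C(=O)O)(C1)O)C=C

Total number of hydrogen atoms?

13

Hydrogens are implicit in SMILES; fill each atom to its normal valence:
  4 × C: 2 H each → 8
  3 × C: 1 H each → 3
  2 × C: no H
  2 × O: 1 H each → 2
  2 × O: no H
  1 × F: no H
  Total hydrogens = 13.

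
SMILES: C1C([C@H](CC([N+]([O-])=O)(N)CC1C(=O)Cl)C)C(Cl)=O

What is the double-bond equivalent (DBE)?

4

Molecular formula from the SMILES: C10H14Cl2N2O4.
DoU = (2C + 2 + N − H − X)/2 = (2·10 + 2 + 2 − 14 − 2)/2 = 8/2 = 4.
(Structurally: 1 ring(s) + 3 π bond(s) = 4.)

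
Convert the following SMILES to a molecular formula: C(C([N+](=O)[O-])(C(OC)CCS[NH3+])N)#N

Heavy atoms from the SMILES: 6 C, 4 N, 3 O, 1 S.
Implicit hydrogens by atom environment:
  2 × C: 2 H each → 4
  2 × C: no H
  2 × O: no H
  1 × C: 3 H
  1 × C: 1 H
  1 × N (charge +1): 3 H
  1 × N: 2 H
  1 × N: no H
  1 × N (charge +1): no H
  1 × O (charge -1): no H
  1 × S: no H
  Total hydrogens = 13.
Net charge +1.
Molecular formula: C6H13N4O3S+

C6H13N4O3S+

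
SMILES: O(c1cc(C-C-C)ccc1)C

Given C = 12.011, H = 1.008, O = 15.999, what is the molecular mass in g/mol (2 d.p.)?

Molecular formula: C10H14O.
M = 10×12.011 + 14×1.008 + 1×15.999 = 150.22 g/mol.

150.22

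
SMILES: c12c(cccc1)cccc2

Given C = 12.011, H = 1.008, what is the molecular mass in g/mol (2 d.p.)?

128.17

Molecular formula: C10H8.
M = 10×12.011 + 8×1.008 = 128.17 g/mol.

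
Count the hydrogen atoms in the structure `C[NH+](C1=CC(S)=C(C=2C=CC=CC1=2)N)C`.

15

Hydrogens are implicit in SMILES; fill each atom to its normal valence:
  5 × C (aromatic): 1 H each → 5
  5 × C (aromatic): no H
  2 × C: 3 H each → 6
  1 × N: 2 H
  1 × N (charge +1): 1 H
  1 × S: 1 H
  Total hydrogens = 15.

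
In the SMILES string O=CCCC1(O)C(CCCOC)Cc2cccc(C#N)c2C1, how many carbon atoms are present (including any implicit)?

18

The symbol for carbon appears 18 times in the SMILES. Lowercase c denotes aromatic carbon and counts toward C.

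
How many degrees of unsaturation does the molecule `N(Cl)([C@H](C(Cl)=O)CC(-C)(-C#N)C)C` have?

3

Molecular formula from the SMILES: C8H12Cl2N2O.
DoU = (2C + 2 + N − H − X)/2 = (2·8 + 2 + 2 − 12 − 2)/2 = 6/2 = 3.
(Structurally: 0 ring(s) + 3 π bond(s) = 3.)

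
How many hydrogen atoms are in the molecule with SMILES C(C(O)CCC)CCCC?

20

Hydrogens are implicit in SMILES; fill each atom to its normal valence:
  6 × C: 2 H each → 12
  2 × C: 3 H each → 6
  1 × C: 1 H
  1 × O: 1 H
  Total hydrogens = 20.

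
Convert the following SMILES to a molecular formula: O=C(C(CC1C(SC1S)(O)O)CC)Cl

C8H13ClO3S2

Heavy atoms from the SMILES: 8 C, 1 Cl, 3 O, 2 S.
Implicit hydrogens by atom environment:
  3 × C: 1 H each → 3
  2 × C: 2 H each → 4
  2 × C: no H
  2 × O: 1 H each → 2
  1 × C: 3 H
  1 × Cl: no H
  1 × O: no H
  1 × S: 1 H
  1 × S: no H
  Total hydrogens = 13.
Molecular formula: C8H13ClO3S2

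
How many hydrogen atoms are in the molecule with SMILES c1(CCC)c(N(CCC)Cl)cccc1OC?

Hydrogens are implicit in SMILES; fill each atom to its normal valence:
  4 × C: 2 H each → 8
  3 × C: 3 H each → 9
  3 × C (aromatic): 1 H each → 3
  3 × C (aromatic): no H
  1 × Cl: no H
  1 × N: no H
  1 × O: no H
  Total hydrogens = 20.

20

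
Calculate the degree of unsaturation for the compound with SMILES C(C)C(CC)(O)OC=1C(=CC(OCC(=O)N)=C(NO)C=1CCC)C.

Molecular formula from the SMILES: C17H28N2O5.
DoU = (2C + 2 + N − H − X)/2 = (2·17 + 2 + 2 − 28 − 0)/2 = 10/2 = 5.
(Structurally: 1 ring(s) + 4 π bond(s) = 5.)

5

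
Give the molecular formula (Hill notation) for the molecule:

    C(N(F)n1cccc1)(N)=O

Heavy atoms from the SMILES: 5 C, 1 F, 3 N, 1 O.
Implicit hydrogens by atom environment:
  4 × C (aromatic): 1 H each → 4
  1 × C: no H
  1 × F: no H
  1 × N: 2 H
  1 × N (aromatic): no H
  1 × N: no H
  1 × O: no H
  Total hydrogens = 6.
Molecular formula: C5H6FN3O

C5H6FN3O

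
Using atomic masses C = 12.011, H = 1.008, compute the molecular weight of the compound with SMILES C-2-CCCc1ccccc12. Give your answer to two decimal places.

Molecular formula: C10H12.
M = 10×12.011 + 12×1.008 = 132.21 g/mol.

132.21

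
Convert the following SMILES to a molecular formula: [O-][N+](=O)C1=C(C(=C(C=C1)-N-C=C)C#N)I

C9H6IN3O2

Heavy atoms from the SMILES: 9 C, 1 I, 3 N, 2 O.
Implicit hydrogens by atom environment:
  4 × C (aromatic): no H
  2 × C (aromatic): 1 H each → 2
  1 × C: 2 H
  1 × C: 1 H
  1 × C: no H
  1 × I: no H
  1 × N: 1 H
  1 × N: no H
  1 × N (charge +1): no H
  1 × O: no H
  1 × O (charge -1): no H
  Total hydrogens = 6.
Molecular formula: C9H6IN3O2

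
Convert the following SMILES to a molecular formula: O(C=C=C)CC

C5H8O

Heavy atoms from the SMILES: 5 C, 1 O.
Implicit hydrogens by atom environment:
  2 × C: 2 H each → 4
  1 × C: 3 H
  1 × C: 1 H
  1 × C: no H
  1 × O: no H
  Total hydrogens = 8.
Molecular formula: C5H8O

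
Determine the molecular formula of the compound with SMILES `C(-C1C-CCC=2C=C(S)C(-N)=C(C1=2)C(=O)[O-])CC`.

Heavy atoms from the SMILES: 14 C, 1 N, 2 O, 1 S.
Implicit hydrogens by atom environment:
  5 × C: 2 H each → 10
  5 × C (aromatic): no H
  1 × C: 3 H
  1 × C (aromatic): 1 H
  1 × C: 1 H
  1 × C: no H
  1 × N: 2 H
  1 × O: no H
  1 × O (charge -1): no H
  1 × S: 1 H
  Total hydrogens = 18.
Net charge -1.
Molecular formula: C14H18NO2S-

C14H18NO2S-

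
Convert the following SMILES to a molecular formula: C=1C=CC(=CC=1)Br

Heavy atoms from the SMILES: 1 Br, 6 C.
Implicit hydrogens by atom environment:
  5 × C (aromatic): 1 H each → 5
  1 × Br: no H
  1 × C (aromatic): no H
  Total hydrogens = 5.
Molecular formula: C6H5Br

C6H5Br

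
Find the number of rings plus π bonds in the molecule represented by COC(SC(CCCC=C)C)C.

1

Molecular formula from the SMILES: C10H20OS.
DoU = (2C + 2 + N − H − X)/2 = (2·10 + 2 + 0 − 20 − 0)/2 = 2/2 = 1.
(Structurally: 0 ring(s) + 1 π bond(s) = 1.)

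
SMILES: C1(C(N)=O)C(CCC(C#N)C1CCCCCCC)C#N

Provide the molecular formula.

C16H25N3O

Heavy atoms from the SMILES: 16 C, 3 N, 1 O.
Implicit hydrogens by atom environment:
  8 × C: 2 H each → 16
  4 × C: 1 H each → 4
  3 × C: no H
  2 × N: no H
  1 × C: 3 H
  1 × N: 2 H
  1 × O: no H
  Total hydrogens = 25.
Molecular formula: C16H25N3O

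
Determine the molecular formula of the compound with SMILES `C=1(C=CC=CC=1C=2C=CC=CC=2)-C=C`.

Heavy atoms from the SMILES: 14 C.
Implicit hydrogens by atom environment:
  9 × C (aromatic): 1 H each → 9
  3 × C (aromatic): no H
  1 × C: 2 H
  1 × C: 1 H
  Total hydrogens = 12.
Molecular formula: C14H12

C14H12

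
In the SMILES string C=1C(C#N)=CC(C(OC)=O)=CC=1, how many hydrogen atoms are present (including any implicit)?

Hydrogens are implicit in SMILES; fill each atom to its normal valence:
  4 × C (aromatic): 1 H each → 4
  2 × C (aromatic): no H
  2 × C: no H
  2 × O: no H
  1 × C: 3 H
  1 × N: no H
  Total hydrogens = 7.

7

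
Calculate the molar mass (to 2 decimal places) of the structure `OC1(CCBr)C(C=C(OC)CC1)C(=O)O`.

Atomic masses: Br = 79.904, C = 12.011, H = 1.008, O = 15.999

279.13

Molecular formula: C10H15BrO4.
M = 1×79.904 + 10×12.011 + 15×1.008 + 4×15.999 = 279.13 g/mol.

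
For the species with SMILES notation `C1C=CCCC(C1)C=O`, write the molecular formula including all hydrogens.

C8H12O

Heavy atoms from the SMILES: 8 C, 1 O.
Implicit hydrogens by atom environment:
  4 × C: 2 H each → 8
  4 × C: 1 H each → 4
  1 × O: no H
  Total hydrogens = 12.
Molecular formula: C8H12O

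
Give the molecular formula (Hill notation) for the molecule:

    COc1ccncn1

C5H6N2O

Heavy atoms from the SMILES: 5 C, 2 N, 1 O.
Implicit hydrogens by atom environment:
  3 × C (aromatic): 1 H each → 3
  2 × N (aromatic): no H
  1 × C: 3 H
  1 × C (aromatic): no H
  1 × O: no H
  Total hydrogens = 6.
Molecular formula: C5H6N2O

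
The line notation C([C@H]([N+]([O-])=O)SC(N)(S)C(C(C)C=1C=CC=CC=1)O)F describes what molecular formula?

C12H17FN2O3S2

Heavy atoms from the SMILES: 12 C, 1 F, 2 N, 3 O, 2 S.
Implicit hydrogens by atom environment:
  5 × C (aromatic): 1 H each → 5
  3 × C: 1 H each → 3
  1 × C: 3 H
  1 × C: 2 H
  1 × C: no H
  1 × C (aromatic): no H
  1 × F: no H
  1 × N: 2 H
  1 × N (charge +1): no H
  1 × O: 1 H
  1 × O: no H
  1 × O (charge -1): no H
  1 × S: 1 H
  1 × S: no H
  Total hydrogens = 17.
Molecular formula: C12H17FN2O3S2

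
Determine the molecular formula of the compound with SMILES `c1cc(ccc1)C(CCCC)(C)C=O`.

Heavy atoms from the SMILES: 13 C, 1 O.
Implicit hydrogens by atom environment:
  5 × C (aromatic): 1 H each → 5
  3 × C: 2 H each → 6
  2 × C: 3 H each → 6
  1 × C: 1 H
  1 × C: no H
  1 × C (aromatic): no H
  1 × O: no H
  Total hydrogens = 18.
Molecular formula: C13H18O

C13H18O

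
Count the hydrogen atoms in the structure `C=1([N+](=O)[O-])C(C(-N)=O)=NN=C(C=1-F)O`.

Hydrogens are implicit in SMILES; fill each atom to its normal valence:
  4 × C (aromatic): no H
  2 × N (aromatic): no H
  2 × O: no H
  1 × C: no H
  1 × F: no H
  1 × N: 2 H
  1 × N (charge +1): no H
  1 × O: 1 H
  1 × O (charge -1): no H
  Total hydrogens = 3.

3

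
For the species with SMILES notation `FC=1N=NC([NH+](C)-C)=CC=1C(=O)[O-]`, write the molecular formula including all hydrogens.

C7H8FN3O2

Heavy atoms from the SMILES: 7 C, 1 F, 3 N, 2 O.
Implicit hydrogens by atom environment:
  3 × C (aromatic): no H
  2 × C: 3 H each → 6
  2 × N (aromatic): no H
  1 × C (aromatic): 1 H
  1 × C: no H
  1 × F: no H
  1 × N (charge +1): 1 H
  1 × O: no H
  1 × O (charge -1): no H
  Total hydrogens = 8.
Molecular formula: C7H8FN3O2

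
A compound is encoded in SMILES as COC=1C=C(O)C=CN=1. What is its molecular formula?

C6H7NO2

Heavy atoms from the SMILES: 6 C, 1 N, 2 O.
Implicit hydrogens by atom environment:
  3 × C (aromatic): 1 H each → 3
  2 × C (aromatic): no H
  1 × C: 3 H
  1 × N (aromatic): no H
  1 × O: 1 H
  1 × O: no H
  Total hydrogens = 7.
Molecular formula: C6H7NO2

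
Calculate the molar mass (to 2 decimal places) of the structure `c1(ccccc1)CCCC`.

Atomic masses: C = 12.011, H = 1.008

134.22

Molecular formula: C10H14.
M = 10×12.011 + 14×1.008 = 134.22 g/mol.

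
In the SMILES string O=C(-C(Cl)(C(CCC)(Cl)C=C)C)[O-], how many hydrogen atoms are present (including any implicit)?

Hydrogens are implicit in SMILES; fill each atom to its normal valence:
  3 × C: 2 H each → 6
  3 × C: no H
  2 × C: 3 H each → 6
  2 × Cl: no H
  1 × C: 1 H
  1 × O: no H
  1 × O (charge -1): no H
  Total hydrogens = 13.

13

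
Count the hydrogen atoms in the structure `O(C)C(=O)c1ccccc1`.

8

Hydrogens are implicit in SMILES; fill each atom to its normal valence:
  5 × C (aromatic): 1 H each → 5
  2 × O: no H
  1 × C: 3 H
  1 × C (aromatic): no H
  1 × C: no H
  Total hydrogens = 8.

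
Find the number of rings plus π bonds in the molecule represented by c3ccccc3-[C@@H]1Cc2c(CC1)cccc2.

Molecular formula from the SMILES: C16H16.
DoU = (2C + 2 + N − H − X)/2 = (2·16 + 2 + 0 − 16 − 0)/2 = 18/2 = 9.
(Structurally: 3 ring(s) + 6 π bond(s) = 9.)

9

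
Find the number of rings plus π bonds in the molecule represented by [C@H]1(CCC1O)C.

Molecular formula from the SMILES: C5H10O.
DoU = (2C + 2 + N − H − X)/2 = (2·5 + 2 + 0 − 10 − 0)/2 = 2/2 = 1.
(Structurally: 1 ring(s) + 0 π bond(s) = 1.)

1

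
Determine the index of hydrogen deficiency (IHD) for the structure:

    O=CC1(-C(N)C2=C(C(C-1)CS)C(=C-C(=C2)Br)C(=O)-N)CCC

Molecular formula from the SMILES: C16H21BrN2O2S.
DoU = (2C + 2 + N − H − X)/2 = (2·16 + 2 + 2 − 21 − 1)/2 = 14/2 = 7.
(Structurally: 2 ring(s) + 5 π bond(s) = 7.)

7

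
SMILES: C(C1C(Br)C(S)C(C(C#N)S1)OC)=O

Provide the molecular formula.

C8H10BrNO2S2

Heavy atoms from the SMILES: 1 Br, 8 C, 1 N, 2 O, 2 S.
Implicit hydrogens by atom environment:
  6 × C: 1 H each → 6
  2 × O: no H
  1 × Br: no H
  1 × C: 3 H
  1 × C: no H
  1 × N: no H
  1 × S: 1 H
  1 × S: no H
  Total hydrogens = 10.
Molecular formula: C8H10BrNO2S2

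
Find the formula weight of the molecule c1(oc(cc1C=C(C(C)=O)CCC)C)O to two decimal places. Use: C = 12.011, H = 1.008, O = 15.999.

208.26

Molecular formula: C12H16O3.
M = 12×12.011 + 16×1.008 + 3×15.999 = 208.26 g/mol.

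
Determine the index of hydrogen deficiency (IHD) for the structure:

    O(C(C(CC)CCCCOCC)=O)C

1

Molecular formula from the SMILES: C11H22O3.
DoU = (2C + 2 + N − H − X)/2 = (2·11 + 2 + 0 − 22 − 0)/2 = 2/2 = 1.
(Structurally: 0 ring(s) + 1 π bond(s) = 1.)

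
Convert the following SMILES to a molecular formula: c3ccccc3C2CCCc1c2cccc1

C16H16

Heavy atoms from the SMILES: 16 C.
Implicit hydrogens by atom environment:
  9 × C (aromatic): 1 H each → 9
  3 × C: 2 H each → 6
  3 × C (aromatic): no H
  1 × C: 1 H
  Total hydrogens = 16.
Molecular formula: C16H16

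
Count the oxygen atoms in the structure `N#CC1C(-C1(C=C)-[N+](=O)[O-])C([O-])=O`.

4

The symbol for oxygen appears 4 times in the SMILES.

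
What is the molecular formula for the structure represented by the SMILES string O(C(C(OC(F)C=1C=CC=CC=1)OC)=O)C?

Heavy atoms from the SMILES: 11 C, 1 F, 4 O.
Implicit hydrogens by atom environment:
  5 × C (aromatic): 1 H each → 5
  4 × O: no H
  2 × C: 3 H each → 6
  2 × C: 1 H each → 2
  1 × C: no H
  1 × C (aromatic): no H
  1 × F: no H
  Total hydrogens = 13.
Molecular formula: C11H13FO4

C11H13FO4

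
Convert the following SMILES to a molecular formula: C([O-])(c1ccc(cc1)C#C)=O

C9H5O2-

Heavy atoms from the SMILES: 9 C, 2 O.
Implicit hydrogens by atom environment:
  4 × C (aromatic): 1 H each → 4
  2 × C (aromatic): no H
  2 × C: no H
  1 × C: 1 H
  1 × O: no H
  1 × O (charge -1): no H
  Total hydrogens = 5.
Net charge -1.
Molecular formula: C9H5O2-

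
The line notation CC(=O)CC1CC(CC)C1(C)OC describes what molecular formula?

C11H20O2

Heavy atoms from the SMILES: 11 C, 2 O.
Implicit hydrogens by atom environment:
  4 × C: 3 H each → 12
  3 × C: 2 H each → 6
  2 × C: 1 H each → 2
  2 × C: no H
  2 × O: no H
  Total hydrogens = 20.
Molecular formula: C11H20O2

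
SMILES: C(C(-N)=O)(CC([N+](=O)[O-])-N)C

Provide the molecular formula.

Heavy atoms from the SMILES: 5 C, 3 N, 3 O.
Implicit hydrogens by atom environment:
  2 × C: 1 H each → 2
  2 × N: 2 H each → 4
  2 × O: no H
  1 × C: 3 H
  1 × C: 2 H
  1 × C: no H
  1 × N (charge +1): no H
  1 × O (charge -1): no H
  Total hydrogens = 11.
Molecular formula: C5H11N3O3

C5H11N3O3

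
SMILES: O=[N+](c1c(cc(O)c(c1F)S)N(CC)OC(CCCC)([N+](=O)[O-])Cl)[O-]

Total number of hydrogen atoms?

Hydrogens are implicit in SMILES; fill each atom to its normal valence:
  5 × C (aromatic): no H
  4 × C: 2 H each → 8
  3 × O: no H
  2 × C: 3 H each → 6
  2 × N (charge +1): no H
  2 × O (charge -1): no H
  1 × C (aromatic): 1 H
  1 × C: no H
  1 × Cl: no H
  1 × F: no H
  1 × N: no H
  1 × O: 1 H
  1 × S: 1 H
  Total hydrogens = 17.

17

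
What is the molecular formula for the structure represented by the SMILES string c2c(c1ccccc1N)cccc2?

C12H11N

Heavy atoms from the SMILES: 12 C, 1 N.
Implicit hydrogens by atom environment:
  9 × C (aromatic): 1 H each → 9
  3 × C (aromatic): no H
  1 × N: 2 H
  Total hydrogens = 11.
Molecular formula: C12H11N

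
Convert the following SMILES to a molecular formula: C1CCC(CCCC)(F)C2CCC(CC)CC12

Heavy atoms from the SMILES: 16 C, 1 F.
Implicit hydrogens by atom environment:
  10 × C: 2 H each → 20
  3 × C: 1 H each → 3
  2 × C: 3 H each → 6
  1 × C: no H
  1 × F: no H
  Total hydrogens = 29.
Molecular formula: C16H29F

C16H29F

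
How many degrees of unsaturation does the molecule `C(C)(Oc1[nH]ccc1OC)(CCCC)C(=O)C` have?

4

Molecular formula from the SMILES: C13H21NO3.
DoU = (2C + 2 + N − H − X)/2 = (2·13 + 2 + 1 − 21 − 0)/2 = 8/2 = 4.
(Structurally: 1 ring(s) + 3 π bond(s) = 4.)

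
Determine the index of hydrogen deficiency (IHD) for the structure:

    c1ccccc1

Molecular formula from the SMILES: C6H6.
DoU = (2C + 2 + N − H − X)/2 = (2·6 + 2 + 0 − 6 − 0)/2 = 8/2 = 4.
(Structurally: 1 ring(s) + 3 π bond(s) = 4.)

4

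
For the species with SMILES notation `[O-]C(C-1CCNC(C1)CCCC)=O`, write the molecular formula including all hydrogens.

Heavy atoms from the SMILES: 10 C, 1 N, 2 O.
Implicit hydrogens by atom environment:
  6 × C: 2 H each → 12
  2 × C: 1 H each → 2
  1 × C: 3 H
  1 × C: no H
  1 × N: 1 H
  1 × O: no H
  1 × O (charge -1): no H
  Total hydrogens = 18.
Net charge -1.
Molecular formula: C10H18NO2-

C10H18NO2-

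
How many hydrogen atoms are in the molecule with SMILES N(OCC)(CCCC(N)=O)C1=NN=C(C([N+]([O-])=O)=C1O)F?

Hydrogens are implicit in SMILES; fill each atom to its normal valence:
  4 × C: 2 H each → 8
  4 × C (aromatic): no H
  3 × O: no H
  2 × N (aromatic): no H
  1 × C: 3 H
  1 × C: no H
  1 × F: no H
  1 × N: 2 H
  1 × N (charge +1): no H
  1 × N: no H
  1 × O: 1 H
  1 × O (charge -1): no H
  Total hydrogens = 14.

14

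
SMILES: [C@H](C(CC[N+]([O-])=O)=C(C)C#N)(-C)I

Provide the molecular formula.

Heavy atoms from the SMILES: 8 C, 1 I, 2 N, 2 O.
Implicit hydrogens by atom environment:
  3 × C: no H
  2 × C: 3 H each → 6
  2 × C: 2 H each → 4
  1 × C: 1 H
  1 × I: no H
  1 × N: no H
  1 × N (charge +1): no H
  1 × O: no H
  1 × O (charge -1): no H
  Total hydrogens = 11.
Molecular formula: C8H11IN2O2

C8H11IN2O2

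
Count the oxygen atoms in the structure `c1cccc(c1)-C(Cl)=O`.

The symbol for oxygen appears 1 time in the SMILES.

1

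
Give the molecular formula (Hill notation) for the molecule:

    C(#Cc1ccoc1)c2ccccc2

Heavy atoms from the SMILES: 12 C, 1 O.
Implicit hydrogens by atom environment:
  8 × C (aromatic): 1 H each → 8
  2 × C (aromatic): no H
  2 × C: no H
  1 × O (aromatic): no H
  Total hydrogens = 8.
Molecular formula: C12H8O

C12H8O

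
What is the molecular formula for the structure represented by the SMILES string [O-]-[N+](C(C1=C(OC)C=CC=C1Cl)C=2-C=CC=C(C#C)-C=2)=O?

C16H12ClNO3

Heavy atoms from the SMILES: 16 C, 1 Cl, 1 N, 3 O.
Implicit hydrogens by atom environment:
  7 × C (aromatic): 1 H each → 7
  5 × C (aromatic): no H
  2 × C: 1 H each → 2
  2 × O: no H
  1 × C: 3 H
  1 × C: no H
  1 × Cl: no H
  1 × N (charge +1): no H
  1 × O (charge -1): no H
  Total hydrogens = 12.
Molecular formula: C16H12ClNO3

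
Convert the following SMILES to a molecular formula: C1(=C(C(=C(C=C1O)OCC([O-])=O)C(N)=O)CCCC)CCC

Heavy atoms from the SMILES: 16 C, 1 N, 5 O.
Implicit hydrogens by atom environment:
  6 × C: 2 H each → 12
  5 × C (aromatic): no H
  3 × O: no H
  2 × C: 3 H each → 6
  2 × C: no H
  1 × C (aromatic): 1 H
  1 × N: 2 H
  1 × O: 1 H
  1 × O (charge -1): no H
  Total hydrogens = 22.
Net charge -1.
Molecular formula: C16H22NO5-

C16H22NO5-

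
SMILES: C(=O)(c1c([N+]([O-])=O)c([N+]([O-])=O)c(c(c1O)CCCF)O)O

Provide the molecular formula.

Heavy atoms from the SMILES: 10 C, 1 F, 2 N, 8 O.
Implicit hydrogens by atom environment:
  6 × C (aromatic): no H
  3 × C: 2 H each → 6
  3 × O: 1 H each → 3
  3 × O: no H
  2 × N (charge +1): no H
  2 × O (charge -1): no H
  1 × C: no H
  1 × F: no H
  Total hydrogens = 9.
Molecular formula: C10H9FN2O8

C10H9FN2O8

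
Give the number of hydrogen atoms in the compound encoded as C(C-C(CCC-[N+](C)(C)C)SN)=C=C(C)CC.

Hydrogens are implicit in SMILES; fill each atom to its normal valence:
  5 × C: 3 H each → 15
  5 × C: 2 H each → 10
  2 × C: 1 H each → 2
  2 × C: no H
  1 × N: 2 H
  1 × N (charge +1): no H
  1 × S: no H
  Total hydrogens = 29.

29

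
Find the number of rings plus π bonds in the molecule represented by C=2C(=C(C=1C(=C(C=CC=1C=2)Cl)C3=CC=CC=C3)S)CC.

11

Molecular formula from the SMILES: C18H15ClS.
DoU = (2C + 2 + N − H − X)/2 = (2·18 + 2 + 0 − 15 − 1)/2 = 22/2 = 11.
(Structurally: 3 ring(s) + 8 π bond(s) = 11.)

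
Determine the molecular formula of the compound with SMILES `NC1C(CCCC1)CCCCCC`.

C12H25N

Heavy atoms from the SMILES: 12 C, 1 N.
Implicit hydrogens by atom environment:
  9 × C: 2 H each → 18
  2 × C: 1 H each → 2
  1 × C: 3 H
  1 × N: 2 H
  Total hydrogens = 25.
Molecular formula: C12H25N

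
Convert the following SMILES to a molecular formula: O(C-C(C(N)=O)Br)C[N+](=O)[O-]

Heavy atoms from the SMILES: 1 Br, 4 C, 2 N, 4 O.
Implicit hydrogens by atom environment:
  3 × O: no H
  2 × C: 2 H each → 4
  1 × Br: no H
  1 × C: 1 H
  1 × C: no H
  1 × N: 2 H
  1 × N (charge +1): no H
  1 × O (charge -1): no H
  Total hydrogens = 7.
Molecular formula: C4H7BrN2O4

C4H7BrN2O4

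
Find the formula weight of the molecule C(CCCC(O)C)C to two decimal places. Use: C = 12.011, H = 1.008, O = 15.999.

Molecular formula: C7H16O.
M = 7×12.011 + 16×1.008 + 1×15.999 = 116.20 g/mol.

116.20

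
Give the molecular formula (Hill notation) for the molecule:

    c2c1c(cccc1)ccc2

C10H8

Heavy atoms from the SMILES: 10 C.
Implicit hydrogens by atom environment:
  8 × C (aromatic): 1 H each → 8
  2 × C (aromatic): no H
  Total hydrogens = 8.
Molecular formula: C10H8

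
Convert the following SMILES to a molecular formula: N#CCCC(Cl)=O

Heavy atoms from the SMILES: 4 C, 1 Cl, 1 N, 1 O.
Implicit hydrogens by atom environment:
  2 × C: 2 H each → 4
  2 × C: no H
  1 × Cl: no H
  1 × N: no H
  1 × O: no H
  Total hydrogens = 4.
Molecular formula: C4H4ClNO

C4H4ClNO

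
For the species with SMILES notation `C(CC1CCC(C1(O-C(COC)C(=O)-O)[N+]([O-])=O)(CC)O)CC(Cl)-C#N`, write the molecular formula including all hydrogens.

Heavy atoms from the SMILES: 16 C, 1 Cl, 2 N, 7 O.
Implicit hydrogens by atom environment:
  7 × C: 2 H each → 14
  4 × C: no H
  4 × O: no H
  3 × C: 1 H each → 3
  2 × C: 3 H each → 6
  2 × O: 1 H each → 2
  1 × Cl: no H
  1 × N: no H
  1 × N (charge +1): no H
  1 × O (charge -1): no H
  Total hydrogens = 25.
Molecular formula: C16H25ClN2O7

C16H25ClN2O7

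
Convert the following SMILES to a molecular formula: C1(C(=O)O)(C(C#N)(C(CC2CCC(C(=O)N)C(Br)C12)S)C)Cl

C14H18BrClN2O3S

Heavy atoms from the SMILES: 1 Br, 14 C, 1 Cl, 2 N, 3 O, 1 S.
Implicit hydrogens by atom environment:
  5 × C: 1 H each → 5
  5 × C: no H
  3 × C: 2 H each → 6
  2 × O: no H
  1 × Br: no H
  1 × C: 3 H
  1 × Cl: no H
  1 × N: 2 H
  1 × N: no H
  1 × O: 1 H
  1 × S: 1 H
  Total hydrogens = 18.
Molecular formula: C14H18BrClN2O3S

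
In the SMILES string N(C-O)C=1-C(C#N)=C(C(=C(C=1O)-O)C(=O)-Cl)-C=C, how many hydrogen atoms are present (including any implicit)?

Hydrogens are implicit in SMILES; fill each atom to its normal valence:
  6 × C (aromatic): no H
  3 × O: 1 H each → 3
  2 × C: 2 H each → 4
  2 × C: no H
  1 × C: 1 H
  1 × Cl: no H
  1 × N: 1 H
  1 × N: no H
  1 × O: no H
  Total hydrogens = 9.

9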